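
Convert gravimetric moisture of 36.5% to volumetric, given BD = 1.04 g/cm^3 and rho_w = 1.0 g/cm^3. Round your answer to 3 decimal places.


Step 1: theta = (w / 100) * BD / rho_w
Step 2: theta = (36.5 / 100) * 1.04 / 1.0
Step 3: theta = 0.365 * 1.04
Step 4: theta = 0.38

0.38


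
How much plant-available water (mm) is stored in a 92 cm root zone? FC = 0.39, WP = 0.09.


Step 1: Available water = (FC - WP) * depth * 10
Step 2: AW = (0.39 - 0.09) * 92 * 10
Step 3: AW = 0.3 * 92 * 10
Step 4: AW = 276.0 mm

276.0


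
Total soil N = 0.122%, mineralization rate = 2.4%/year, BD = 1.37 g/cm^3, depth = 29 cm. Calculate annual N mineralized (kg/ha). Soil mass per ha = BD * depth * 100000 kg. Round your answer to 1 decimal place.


Step 1: Soil mass per ha = BD * depth * 100000 = 1.37 * 29 * 100000 = 3973000 kg
Step 2: Total N pool = soil mass * N%/100 = 3973000 * 0.122/100 = 4847.06 kg/ha
Step 3: N mineralized = N pool * rate%/100 = 4847.06 * 2.4/100 = 116.3 kg/ha/yr

116.3


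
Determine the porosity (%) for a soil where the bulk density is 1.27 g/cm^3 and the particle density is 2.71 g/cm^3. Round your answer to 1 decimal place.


Step 1: Formula: n = 100 * (1 - BD / PD)
Step 2: n = 100 * (1 - 1.27 / 2.71)
Step 3: n = 100 * (1 - 0.46863)
Step 4: n = 53.1%

53.1


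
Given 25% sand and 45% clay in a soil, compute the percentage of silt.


Step 1: sand + silt + clay = 100%
Step 2: silt = 100 - sand - clay
Step 3: silt = 100 - 25 - 45
Step 4: silt = 30%

30


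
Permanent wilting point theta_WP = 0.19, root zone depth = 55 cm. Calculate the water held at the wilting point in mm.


Step 1: Water (mm) = theta_WP * depth * 10
Step 2: Water = 0.19 * 55 * 10
Step 3: Water = 104.5 mm

104.5


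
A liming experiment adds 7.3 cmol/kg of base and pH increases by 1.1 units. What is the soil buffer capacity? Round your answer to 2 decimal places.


Step 1: BC = change in base / change in pH
Step 2: BC = 7.3 / 1.1
Step 3: BC = 6.64 cmol/(kg*pH unit)

6.64


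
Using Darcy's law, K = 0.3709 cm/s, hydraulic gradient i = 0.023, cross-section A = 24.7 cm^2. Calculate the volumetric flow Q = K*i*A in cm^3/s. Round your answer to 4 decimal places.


Step 1: Apply Darcy's law: Q = K * i * A
Step 2: Q = 0.3709 * 0.023 * 24.7
Step 3: Q = 0.2107 cm^3/s

0.2107


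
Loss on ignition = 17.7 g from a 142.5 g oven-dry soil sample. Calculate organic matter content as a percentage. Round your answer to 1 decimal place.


Step 1: OM% = 100 * LOI / sample mass
Step 2: OM = 100 * 17.7 / 142.5
Step 3: OM = 12.4%

12.4


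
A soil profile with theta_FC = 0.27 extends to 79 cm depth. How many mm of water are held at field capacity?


Step 1: Water (mm) = theta_FC * depth (cm) * 10
Step 2: Water = 0.27 * 79 * 10
Step 3: Water = 213.3 mm

213.3


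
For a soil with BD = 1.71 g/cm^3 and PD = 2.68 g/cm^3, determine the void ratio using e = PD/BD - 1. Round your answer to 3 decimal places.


Step 1: e = PD / BD - 1
Step 2: e = 2.68 / 1.71 - 1
Step 3: e = 1.56725 - 1
Step 4: e = 0.567

0.567


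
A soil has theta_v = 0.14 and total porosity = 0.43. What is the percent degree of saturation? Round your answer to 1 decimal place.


Step 1: S = 100 * theta_v / n
Step 2: S = 100 * 0.14 / 0.43
Step 3: S = 32.6%

32.6


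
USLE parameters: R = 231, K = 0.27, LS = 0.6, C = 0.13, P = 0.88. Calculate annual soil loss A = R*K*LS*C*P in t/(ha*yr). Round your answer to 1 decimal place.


Step 1: A = R * K * LS * C * P
Step 2: R * K = 231 * 0.27 = 62.37
Step 3: (R*K) * LS = 62.37 * 0.6 = 37.422
Step 4: * C * P = 37.422 * 0.13 * 0.88 = 4.3
Step 5: A = 4.3 t/(ha*yr)

4.3


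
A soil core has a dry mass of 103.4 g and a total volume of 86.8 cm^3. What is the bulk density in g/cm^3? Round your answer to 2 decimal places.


Step 1: Identify the formula: BD = dry mass / volume
Step 2: Substitute values: BD = 103.4 / 86.8
Step 3: BD = 1.19 g/cm^3

1.19


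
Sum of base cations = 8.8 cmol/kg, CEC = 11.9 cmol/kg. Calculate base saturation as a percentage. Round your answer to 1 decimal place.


Step 1: BS = 100 * (sum of bases) / CEC
Step 2: BS = 100 * 8.8 / 11.9
Step 3: BS = 73.9%

73.9


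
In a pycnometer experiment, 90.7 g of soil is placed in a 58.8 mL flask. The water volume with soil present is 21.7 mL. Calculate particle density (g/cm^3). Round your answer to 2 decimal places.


Step 1: Volume of solids = flask volume - water volume with soil
Step 2: V_solids = 58.8 - 21.7 = 37.1 mL
Step 3: Particle density = mass / V_solids = 90.7 / 37.1 = 2.44 g/cm^3

2.44


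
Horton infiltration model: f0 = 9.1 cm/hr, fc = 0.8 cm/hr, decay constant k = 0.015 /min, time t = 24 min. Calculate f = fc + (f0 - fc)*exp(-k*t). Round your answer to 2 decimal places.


Step 1: f = fc + (f0 - fc) * exp(-k * t)
Step 2: exp(-0.015 * 24) = 0.697676
Step 3: f = 0.8 + (9.1 - 0.8) * 0.697676
Step 4: f = 0.8 + 8.3 * 0.697676
Step 5: f = 6.59 cm/hr

6.59


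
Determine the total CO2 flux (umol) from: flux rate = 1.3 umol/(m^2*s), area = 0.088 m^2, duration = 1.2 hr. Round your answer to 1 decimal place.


Step 1: Convert time to seconds: 1.2 hr * 3600 = 4320.0 s
Step 2: Total = flux * area * time_s
Step 3: Total = 1.3 * 0.088 * 4320.0
Step 4: Total = 494.2 umol

494.2


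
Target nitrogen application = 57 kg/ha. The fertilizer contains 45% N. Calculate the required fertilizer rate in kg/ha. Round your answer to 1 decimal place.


Step 1: Fertilizer rate = target N / (N content / 100)
Step 2: Rate = 57 / (45 / 100)
Step 3: Rate = 57 / 0.45
Step 4: Rate = 126.7 kg/ha

126.7


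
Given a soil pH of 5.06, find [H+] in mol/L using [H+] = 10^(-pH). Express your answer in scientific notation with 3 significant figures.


Step 1: [H+] = 10^(-pH)
Step 2: [H+] = 10^(-5.06)
Step 3: [H+] = 8.71e-06 mol/L

8.71e-06


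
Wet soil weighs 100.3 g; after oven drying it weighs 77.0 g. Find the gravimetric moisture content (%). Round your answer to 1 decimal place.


Step 1: Water mass = wet - dry = 100.3 - 77.0 = 23.3 g
Step 2: w = 100 * water mass / dry mass
Step 3: w = 100 * 23.3 / 77.0 = 30.3%

30.3


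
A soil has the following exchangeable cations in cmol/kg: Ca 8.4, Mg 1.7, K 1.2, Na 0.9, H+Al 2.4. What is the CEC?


Step 1: CEC = Ca + Mg + K + Na + (H+Al)
Step 2: CEC = 8.4 + 1.7 + 1.2 + 0.9 + 2.4
Step 3: CEC = 14.6 cmol/kg

14.6


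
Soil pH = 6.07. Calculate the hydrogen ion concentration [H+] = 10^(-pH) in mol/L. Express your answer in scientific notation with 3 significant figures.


Step 1: [H+] = 10^(-pH)
Step 2: [H+] = 10^(-6.07)
Step 3: [H+] = 8.51e-07 mol/L

8.51e-07


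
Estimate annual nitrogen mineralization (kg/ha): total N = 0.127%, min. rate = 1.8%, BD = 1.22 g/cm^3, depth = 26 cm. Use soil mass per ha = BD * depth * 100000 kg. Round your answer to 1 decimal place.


Step 1: Soil mass per ha = BD * depth * 100000 = 1.22 * 26 * 100000 = 3172000 kg
Step 2: Total N pool = soil mass * N%/100 = 3172000 * 0.127/100 = 4028.44 kg/ha
Step 3: N mineralized = N pool * rate%/100 = 4028.44 * 1.8/100 = 72.5 kg/ha/yr

72.5


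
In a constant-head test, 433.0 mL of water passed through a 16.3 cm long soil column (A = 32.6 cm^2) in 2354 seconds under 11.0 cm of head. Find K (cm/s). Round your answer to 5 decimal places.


Step 1: K = Q * L / (A * t * h)
Step 2: Numerator = 433.0 * 16.3 = 7057.9
Step 3: Denominator = 32.6 * 2354 * 11.0 = 844144.4
Step 4: K = 7057.9 / 844144.4 = 0.00836 cm/s

0.00836


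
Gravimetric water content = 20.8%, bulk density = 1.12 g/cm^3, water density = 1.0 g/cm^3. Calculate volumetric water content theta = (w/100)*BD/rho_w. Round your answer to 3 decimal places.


Step 1: theta = (w / 100) * BD / rho_w
Step 2: theta = (20.8 / 100) * 1.12 / 1.0
Step 3: theta = 0.208 * 1.12
Step 4: theta = 0.233

0.233


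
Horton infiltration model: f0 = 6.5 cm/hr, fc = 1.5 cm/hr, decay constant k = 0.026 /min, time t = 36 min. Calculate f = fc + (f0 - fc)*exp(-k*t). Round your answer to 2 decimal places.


Step 1: f = fc + (f0 - fc) * exp(-k * t)
Step 2: exp(-0.026 * 36) = 0.392193
Step 3: f = 1.5 + (6.5 - 1.5) * 0.392193
Step 4: f = 1.5 + 5.0 * 0.392193
Step 5: f = 3.46 cm/hr

3.46


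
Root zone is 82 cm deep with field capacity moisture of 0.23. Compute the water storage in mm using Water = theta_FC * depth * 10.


Step 1: Water (mm) = theta_FC * depth (cm) * 10
Step 2: Water = 0.23 * 82 * 10
Step 3: Water = 188.6 mm

188.6


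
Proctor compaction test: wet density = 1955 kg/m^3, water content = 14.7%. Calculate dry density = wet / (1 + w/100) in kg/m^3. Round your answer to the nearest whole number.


Step 1: Dry density = wet density / (1 + w/100)
Step 2: Dry density = 1955 / (1 + 14.7/100)
Step 3: Dry density = 1955 / 1.147
Step 4: Dry density = 1704 kg/m^3

1704


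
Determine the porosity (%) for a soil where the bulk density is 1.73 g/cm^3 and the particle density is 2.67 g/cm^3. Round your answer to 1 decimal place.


Step 1: Formula: n = 100 * (1 - BD / PD)
Step 2: n = 100 * (1 - 1.73 / 2.67)
Step 3: n = 100 * (1 - 0.64794)
Step 4: n = 35.2%

35.2


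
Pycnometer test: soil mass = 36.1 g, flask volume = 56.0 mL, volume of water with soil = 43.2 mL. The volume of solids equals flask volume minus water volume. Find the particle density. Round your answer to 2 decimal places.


Step 1: Volume of solids = flask volume - water volume with soil
Step 2: V_solids = 56.0 - 43.2 = 12.8 mL
Step 3: Particle density = mass / V_solids = 36.1 / 12.8 = 2.82 g/cm^3

2.82


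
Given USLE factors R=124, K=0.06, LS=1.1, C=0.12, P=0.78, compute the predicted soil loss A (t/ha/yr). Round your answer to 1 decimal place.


Step 1: A = R * K * LS * C * P
Step 2: R * K = 124 * 0.06 = 7.44
Step 3: (R*K) * LS = 7.44 * 1.1 = 8.184
Step 4: * C * P = 8.184 * 0.12 * 0.78 = 0.8
Step 5: A = 0.8 t/(ha*yr)

0.8


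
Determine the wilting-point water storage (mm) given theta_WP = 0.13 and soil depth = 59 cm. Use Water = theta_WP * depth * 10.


Step 1: Water (mm) = theta_WP * depth * 10
Step 2: Water = 0.13 * 59 * 10
Step 3: Water = 76.7 mm

76.7


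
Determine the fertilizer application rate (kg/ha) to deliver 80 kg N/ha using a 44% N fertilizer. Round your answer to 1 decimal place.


Step 1: Fertilizer rate = target N / (N content / 100)
Step 2: Rate = 80 / (44 / 100)
Step 3: Rate = 80 / 0.44
Step 4: Rate = 181.8 kg/ha

181.8


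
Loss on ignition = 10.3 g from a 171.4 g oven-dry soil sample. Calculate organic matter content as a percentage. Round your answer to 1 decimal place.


Step 1: OM% = 100 * LOI / sample mass
Step 2: OM = 100 * 10.3 / 171.4
Step 3: OM = 6.0%

6.0


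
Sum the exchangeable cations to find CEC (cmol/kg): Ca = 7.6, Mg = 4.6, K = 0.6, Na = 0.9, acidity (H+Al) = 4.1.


Step 1: CEC = Ca + Mg + K + Na + (H+Al)
Step 2: CEC = 7.6 + 4.6 + 0.6 + 0.9 + 4.1
Step 3: CEC = 17.8 cmol/kg

17.8


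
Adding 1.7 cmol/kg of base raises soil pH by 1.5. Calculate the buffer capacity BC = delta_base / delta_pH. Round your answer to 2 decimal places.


Step 1: BC = change in base / change in pH
Step 2: BC = 1.7 / 1.5
Step 3: BC = 1.13 cmol/(kg*pH unit)

1.13


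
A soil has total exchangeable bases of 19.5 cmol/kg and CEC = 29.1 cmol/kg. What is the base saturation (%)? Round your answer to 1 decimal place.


Step 1: BS = 100 * (sum of bases) / CEC
Step 2: BS = 100 * 19.5 / 29.1
Step 3: BS = 67.0%

67.0


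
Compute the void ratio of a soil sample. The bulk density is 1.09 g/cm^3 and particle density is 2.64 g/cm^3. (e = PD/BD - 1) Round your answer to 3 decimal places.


Step 1: e = PD / BD - 1
Step 2: e = 2.64 / 1.09 - 1
Step 3: e = 2.42202 - 1
Step 4: e = 1.422

1.422


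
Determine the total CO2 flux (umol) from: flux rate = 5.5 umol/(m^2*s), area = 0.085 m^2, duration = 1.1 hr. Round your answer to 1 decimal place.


Step 1: Convert time to seconds: 1.1 hr * 3600 = 3960.0 s
Step 2: Total = flux * area * time_s
Step 3: Total = 5.5 * 0.085 * 3960.0
Step 4: Total = 1851.3 umol

1851.3


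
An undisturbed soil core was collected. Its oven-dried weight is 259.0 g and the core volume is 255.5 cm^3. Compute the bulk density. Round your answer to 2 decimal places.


Step 1: Identify the formula: BD = dry mass / volume
Step 2: Substitute values: BD = 259.0 / 255.5
Step 3: BD = 1.01 g/cm^3

1.01


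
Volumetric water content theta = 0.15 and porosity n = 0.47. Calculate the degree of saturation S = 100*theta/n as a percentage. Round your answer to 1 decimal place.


Step 1: S = 100 * theta_v / n
Step 2: S = 100 * 0.15 / 0.47
Step 3: S = 31.9%

31.9


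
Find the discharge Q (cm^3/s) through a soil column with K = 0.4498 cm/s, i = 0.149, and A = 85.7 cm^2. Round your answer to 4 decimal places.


Step 1: Apply Darcy's law: Q = K * i * A
Step 2: Q = 0.4498 * 0.149 * 85.7
Step 3: Q = 5.7436 cm^3/s

5.7436


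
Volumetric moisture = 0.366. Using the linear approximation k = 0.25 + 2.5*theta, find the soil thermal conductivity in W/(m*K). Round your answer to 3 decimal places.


Step 1: k = 0.25 + 2.5 * theta
Step 2: k = 0.25 + 2.5 * 0.366
Step 3: k = 0.25 + 0.915
Step 4: k = 1.165 W/(m*K)

1.165


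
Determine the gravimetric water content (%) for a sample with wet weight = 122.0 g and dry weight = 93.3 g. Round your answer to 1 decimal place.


Step 1: Water mass = wet - dry = 122.0 - 93.3 = 28.7 g
Step 2: w = 100 * water mass / dry mass
Step 3: w = 100 * 28.7 / 93.3 = 30.8%

30.8


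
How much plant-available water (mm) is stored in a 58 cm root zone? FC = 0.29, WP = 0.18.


Step 1: Available water = (FC - WP) * depth * 10
Step 2: AW = (0.29 - 0.18) * 58 * 10
Step 3: AW = 0.11 * 58 * 10
Step 4: AW = 63.8 mm

63.8


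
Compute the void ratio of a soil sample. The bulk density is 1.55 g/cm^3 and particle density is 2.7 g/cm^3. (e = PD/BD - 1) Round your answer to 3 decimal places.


Step 1: e = PD / BD - 1
Step 2: e = 2.7 / 1.55 - 1
Step 3: e = 1.74194 - 1
Step 4: e = 0.742

0.742


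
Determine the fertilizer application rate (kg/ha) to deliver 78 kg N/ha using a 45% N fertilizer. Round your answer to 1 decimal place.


Step 1: Fertilizer rate = target N / (N content / 100)
Step 2: Rate = 78 / (45 / 100)
Step 3: Rate = 78 / 0.45
Step 4: Rate = 173.3 kg/ha

173.3


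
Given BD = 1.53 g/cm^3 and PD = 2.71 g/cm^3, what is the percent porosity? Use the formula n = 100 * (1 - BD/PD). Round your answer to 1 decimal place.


Step 1: Formula: n = 100 * (1 - BD / PD)
Step 2: n = 100 * (1 - 1.53 / 2.71)
Step 3: n = 100 * (1 - 0.56458)
Step 4: n = 43.5%

43.5


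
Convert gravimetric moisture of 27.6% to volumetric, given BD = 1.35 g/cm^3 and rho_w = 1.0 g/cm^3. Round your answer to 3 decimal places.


Step 1: theta = (w / 100) * BD / rho_w
Step 2: theta = (27.6 / 100) * 1.35 / 1.0
Step 3: theta = 0.276 * 1.35
Step 4: theta = 0.373

0.373


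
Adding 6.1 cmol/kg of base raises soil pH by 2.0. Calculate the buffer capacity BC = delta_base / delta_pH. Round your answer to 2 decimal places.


Step 1: BC = change in base / change in pH
Step 2: BC = 6.1 / 2.0
Step 3: BC = 3.05 cmol/(kg*pH unit)

3.05


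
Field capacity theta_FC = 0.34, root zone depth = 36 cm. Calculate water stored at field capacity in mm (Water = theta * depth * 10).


Step 1: Water (mm) = theta_FC * depth (cm) * 10
Step 2: Water = 0.34 * 36 * 10
Step 3: Water = 122.4 mm

122.4


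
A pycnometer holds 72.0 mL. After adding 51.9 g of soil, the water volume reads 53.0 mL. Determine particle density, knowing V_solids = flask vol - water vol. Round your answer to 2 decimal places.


Step 1: Volume of solids = flask volume - water volume with soil
Step 2: V_solids = 72.0 - 53.0 = 19.0 mL
Step 3: Particle density = mass / V_solids = 51.9 / 19.0 = 2.73 g/cm^3

2.73


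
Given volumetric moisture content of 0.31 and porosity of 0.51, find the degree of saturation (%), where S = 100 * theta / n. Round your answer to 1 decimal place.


Step 1: S = 100 * theta_v / n
Step 2: S = 100 * 0.31 / 0.51
Step 3: S = 60.8%

60.8


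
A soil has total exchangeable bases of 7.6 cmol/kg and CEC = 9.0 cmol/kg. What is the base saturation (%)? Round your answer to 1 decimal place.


Step 1: BS = 100 * (sum of bases) / CEC
Step 2: BS = 100 * 7.6 / 9.0
Step 3: BS = 84.4%

84.4


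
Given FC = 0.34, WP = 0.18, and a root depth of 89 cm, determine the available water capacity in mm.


Step 1: Available water = (FC - WP) * depth * 10
Step 2: AW = (0.34 - 0.18) * 89 * 10
Step 3: AW = 0.16 * 89 * 10
Step 4: AW = 142.4 mm

142.4


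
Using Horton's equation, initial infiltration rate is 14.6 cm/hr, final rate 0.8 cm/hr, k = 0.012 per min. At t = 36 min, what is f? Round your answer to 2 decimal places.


Step 1: f = fc + (f0 - fc) * exp(-k * t)
Step 2: exp(-0.012 * 36) = 0.649209
Step 3: f = 0.8 + (14.6 - 0.8) * 0.649209
Step 4: f = 0.8 + 13.8 * 0.649209
Step 5: f = 9.76 cm/hr

9.76


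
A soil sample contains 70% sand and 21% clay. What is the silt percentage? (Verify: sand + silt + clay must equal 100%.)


Step 1: sand + silt + clay = 100%
Step 2: silt = 100 - sand - clay
Step 3: silt = 100 - 70 - 21
Step 4: silt = 9%

9


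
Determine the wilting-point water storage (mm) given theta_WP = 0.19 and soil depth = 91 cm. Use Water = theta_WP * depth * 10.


Step 1: Water (mm) = theta_WP * depth * 10
Step 2: Water = 0.19 * 91 * 10
Step 3: Water = 172.9 mm

172.9


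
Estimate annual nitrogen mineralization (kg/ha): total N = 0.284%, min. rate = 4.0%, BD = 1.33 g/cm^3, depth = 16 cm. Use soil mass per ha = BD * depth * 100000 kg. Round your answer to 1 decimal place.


Step 1: Soil mass per ha = BD * depth * 100000 = 1.33 * 16 * 100000 = 2128000 kg
Step 2: Total N pool = soil mass * N%/100 = 2128000 * 0.284/100 = 6043.52 kg/ha
Step 3: N mineralized = N pool * rate%/100 = 6043.52 * 4.0/100 = 241.7 kg/ha/yr

241.7


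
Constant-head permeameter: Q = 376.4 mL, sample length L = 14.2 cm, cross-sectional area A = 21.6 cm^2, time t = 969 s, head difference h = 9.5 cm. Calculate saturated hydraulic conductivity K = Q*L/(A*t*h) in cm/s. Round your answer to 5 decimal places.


Step 1: K = Q * L / (A * t * h)
Step 2: Numerator = 376.4 * 14.2 = 5344.88
Step 3: Denominator = 21.6 * 969 * 9.5 = 198838.8
Step 4: K = 5344.88 / 198838.8 = 0.02688 cm/s

0.02688


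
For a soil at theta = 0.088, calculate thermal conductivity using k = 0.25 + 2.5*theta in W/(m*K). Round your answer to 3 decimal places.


Step 1: k = 0.25 + 2.5 * theta
Step 2: k = 0.25 + 2.5 * 0.088
Step 3: k = 0.25 + 0.22
Step 4: k = 0.47 W/(m*K)

0.47


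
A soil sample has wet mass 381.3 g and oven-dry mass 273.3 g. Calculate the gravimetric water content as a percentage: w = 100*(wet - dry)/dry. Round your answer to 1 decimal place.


Step 1: Water mass = wet - dry = 381.3 - 273.3 = 108.0 g
Step 2: w = 100 * water mass / dry mass
Step 3: w = 100 * 108.0 / 273.3 = 39.5%

39.5


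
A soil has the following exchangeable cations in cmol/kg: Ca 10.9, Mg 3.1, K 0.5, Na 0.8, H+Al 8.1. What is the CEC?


Step 1: CEC = Ca + Mg + K + Na + (H+Al)
Step 2: CEC = 10.9 + 3.1 + 0.5 + 0.8 + 8.1
Step 3: CEC = 23.4 cmol/kg

23.4


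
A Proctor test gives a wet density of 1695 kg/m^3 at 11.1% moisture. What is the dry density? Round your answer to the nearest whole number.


Step 1: Dry density = wet density / (1 + w/100)
Step 2: Dry density = 1695 / (1 + 11.1/100)
Step 3: Dry density = 1695 / 1.111
Step 4: Dry density = 1526 kg/m^3

1526


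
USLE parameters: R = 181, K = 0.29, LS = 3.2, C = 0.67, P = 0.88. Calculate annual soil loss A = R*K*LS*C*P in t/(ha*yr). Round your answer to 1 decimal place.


Step 1: A = R * K * LS * C * P
Step 2: R * K = 181 * 0.29 = 52.49
Step 3: (R*K) * LS = 52.49 * 3.2 = 167.968
Step 4: * C * P = 167.968 * 0.67 * 0.88 = 99.0
Step 5: A = 99.0 t/(ha*yr)

99.0


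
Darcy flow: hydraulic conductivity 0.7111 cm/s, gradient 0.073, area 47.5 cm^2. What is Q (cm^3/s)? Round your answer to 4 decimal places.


Step 1: Apply Darcy's law: Q = K * i * A
Step 2: Q = 0.7111 * 0.073 * 47.5
Step 3: Q = 2.4657 cm^3/s

2.4657


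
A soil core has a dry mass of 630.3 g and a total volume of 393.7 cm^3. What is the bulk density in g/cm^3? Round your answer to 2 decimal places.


Step 1: Identify the formula: BD = dry mass / volume
Step 2: Substitute values: BD = 630.3 / 393.7
Step 3: BD = 1.6 g/cm^3

1.6


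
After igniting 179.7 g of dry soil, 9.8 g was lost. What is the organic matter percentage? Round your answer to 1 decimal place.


Step 1: OM% = 100 * LOI / sample mass
Step 2: OM = 100 * 9.8 / 179.7
Step 3: OM = 5.5%

5.5


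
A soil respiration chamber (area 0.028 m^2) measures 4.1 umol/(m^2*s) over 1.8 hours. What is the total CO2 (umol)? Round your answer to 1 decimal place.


Step 1: Convert time to seconds: 1.8 hr * 3600 = 6480.0 s
Step 2: Total = flux * area * time_s
Step 3: Total = 4.1 * 0.028 * 6480.0
Step 4: Total = 743.9 umol

743.9


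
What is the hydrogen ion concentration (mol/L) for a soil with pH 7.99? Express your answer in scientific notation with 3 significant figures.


Step 1: [H+] = 10^(-pH)
Step 2: [H+] = 10^(-7.99)
Step 3: [H+] = 1.02e-08 mol/L

1.02e-08


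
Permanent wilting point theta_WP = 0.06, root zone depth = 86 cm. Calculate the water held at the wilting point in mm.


Step 1: Water (mm) = theta_WP * depth * 10
Step 2: Water = 0.06 * 86 * 10
Step 3: Water = 51.6 mm

51.6


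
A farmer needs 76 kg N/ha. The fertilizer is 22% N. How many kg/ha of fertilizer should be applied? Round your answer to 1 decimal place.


Step 1: Fertilizer rate = target N / (N content / 100)
Step 2: Rate = 76 / (22 / 100)
Step 3: Rate = 76 / 0.22
Step 4: Rate = 345.5 kg/ha

345.5


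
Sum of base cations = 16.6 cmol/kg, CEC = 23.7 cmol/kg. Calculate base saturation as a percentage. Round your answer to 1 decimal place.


Step 1: BS = 100 * (sum of bases) / CEC
Step 2: BS = 100 * 16.6 / 23.7
Step 3: BS = 70.0%

70.0


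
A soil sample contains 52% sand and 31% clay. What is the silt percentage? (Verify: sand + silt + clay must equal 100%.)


Step 1: sand + silt + clay = 100%
Step 2: silt = 100 - sand - clay
Step 3: silt = 100 - 52 - 31
Step 4: silt = 17%

17


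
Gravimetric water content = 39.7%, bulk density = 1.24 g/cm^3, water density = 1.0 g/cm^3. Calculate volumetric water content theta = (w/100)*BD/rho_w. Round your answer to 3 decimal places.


Step 1: theta = (w / 100) * BD / rho_w
Step 2: theta = (39.7 / 100) * 1.24 / 1.0
Step 3: theta = 0.397 * 1.24
Step 4: theta = 0.492

0.492


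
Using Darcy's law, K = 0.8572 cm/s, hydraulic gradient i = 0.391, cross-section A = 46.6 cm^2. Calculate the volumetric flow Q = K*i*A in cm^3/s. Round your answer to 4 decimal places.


Step 1: Apply Darcy's law: Q = K * i * A
Step 2: Q = 0.8572 * 0.391 * 46.6
Step 3: Q = 15.6187 cm^3/s

15.6187


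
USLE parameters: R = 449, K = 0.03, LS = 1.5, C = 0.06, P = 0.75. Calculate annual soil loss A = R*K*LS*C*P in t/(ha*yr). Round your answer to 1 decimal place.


Step 1: A = R * K * LS * C * P
Step 2: R * K = 449 * 0.03 = 13.47
Step 3: (R*K) * LS = 13.47 * 1.5 = 20.205
Step 4: * C * P = 20.205 * 0.06 * 0.75 = 0.9
Step 5: A = 0.9 t/(ha*yr)

0.9


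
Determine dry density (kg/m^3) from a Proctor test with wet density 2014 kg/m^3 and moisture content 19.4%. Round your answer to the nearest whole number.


Step 1: Dry density = wet density / (1 + w/100)
Step 2: Dry density = 2014 / (1 + 19.4/100)
Step 3: Dry density = 2014 / 1.194
Step 4: Dry density = 1687 kg/m^3

1687


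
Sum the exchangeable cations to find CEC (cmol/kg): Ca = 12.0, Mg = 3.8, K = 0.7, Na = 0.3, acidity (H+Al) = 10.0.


Step 1: CEC = Ca + Mg + K + Na + (H+Al)
Step 2: CEC = 12.0 + 3.8 + 0.7 + 0.3 + 10.0
Step 3: CEC = 26.8 cmol/kg

26.8


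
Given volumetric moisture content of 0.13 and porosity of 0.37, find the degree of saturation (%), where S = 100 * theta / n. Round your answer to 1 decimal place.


Step 1: S = 100 * theta_v / n
Step 2: S = 100 * 0.13 / 0.37
Step 3: S = 35.1%

35.1


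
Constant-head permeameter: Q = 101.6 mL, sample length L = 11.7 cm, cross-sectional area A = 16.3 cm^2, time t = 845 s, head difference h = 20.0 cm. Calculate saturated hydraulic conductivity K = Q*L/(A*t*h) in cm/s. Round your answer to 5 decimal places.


Step 1: K = Q * L / (A * t * h)
Step 2: Numerator = 101.6 * 11.7 = 1188.72
Step 3: Denominator = 16.3 * 845 * 20.0 = 275470.0
Step 4: K = 1188.72 / 275470.0 = 0.00432 cm/s

0.00432


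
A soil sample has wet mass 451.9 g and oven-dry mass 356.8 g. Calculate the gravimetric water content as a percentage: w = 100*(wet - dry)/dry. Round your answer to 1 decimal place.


Step 1: Water mass = wet - dry = 451.9 - 356.8 = 95.1 g
Step 2: w = 100 * water mass / dry mass
Step 3: w = 100 * 95.1 / 356.8 = 26.7%

26.7


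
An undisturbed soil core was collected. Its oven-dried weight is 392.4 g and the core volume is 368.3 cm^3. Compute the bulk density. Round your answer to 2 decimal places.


Step 1: Identify the formula: BD = dry mass / volume
Step 2: Substitute values: BD = 392.4 / 368.3
Step 3: BD = 1.07 g/cm^3

1.07


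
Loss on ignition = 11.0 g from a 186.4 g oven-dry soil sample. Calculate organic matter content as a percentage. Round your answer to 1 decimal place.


Step 1: OM% = 100 * LOI / sample mass
Step 2: OM = 100 * 11.0 / 186.4
Step 3: OM = 5.9%

5.9


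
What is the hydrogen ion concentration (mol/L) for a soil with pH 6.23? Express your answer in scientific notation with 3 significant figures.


Step 1: [H+] = 10^(-pH)
Step 2: [H+] = 10^(-6.23)
Step 3: [H+] = 5.89e-07 mol/L

5.89e-07


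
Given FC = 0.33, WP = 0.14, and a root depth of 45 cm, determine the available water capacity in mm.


Step 1: Available water = (FC - WP) * depth * 10
Step 2: AW = (0.33 - 0.14) * 45 * 10
Step 3: AW = 0.19 * 45 * 10
Step 4: AW = 85.5 mm

85.5


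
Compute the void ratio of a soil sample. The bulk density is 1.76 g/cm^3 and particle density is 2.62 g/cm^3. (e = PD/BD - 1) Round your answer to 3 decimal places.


Step 1: e = PD / BD - 1
Step 2: e = 2.62 / 1.76 - 1
Step 3: e = 1.48864 - 1
Step 4: e = 0.489

0.489


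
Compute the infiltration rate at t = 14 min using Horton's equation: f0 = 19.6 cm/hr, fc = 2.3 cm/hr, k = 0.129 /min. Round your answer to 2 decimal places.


Step 1: f = fc + (f0 - fc) * exp(-k * t)
Step 2: exp(-0.129 * 14) = 0.16431
Step 3: f = 2.3 + (19.6 - 2.3) * 0.16431
Step 4: f = 2.3 + 17.3 * 0.16431
Step 5: f = 5.14 cm/hr

5.14


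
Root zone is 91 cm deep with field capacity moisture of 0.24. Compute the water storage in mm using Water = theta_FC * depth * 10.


Step 1: Water (mm) = theta_FC * depth (cm) * 10
Step 2: Water = 0.24 * 91 * 10
Step 3: Water = 218.4 mm

218.4


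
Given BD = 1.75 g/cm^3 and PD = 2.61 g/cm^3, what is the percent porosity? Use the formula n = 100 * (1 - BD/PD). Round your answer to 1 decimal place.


Step 1: Formula: n = 100 * (1 - BD / PD)
Step 2: n = 100 * (1 - 1.75 / 2.61)
Step 3: n = 100 * (1 - 0.6705)
Step 4: n = 33.0%

33.0


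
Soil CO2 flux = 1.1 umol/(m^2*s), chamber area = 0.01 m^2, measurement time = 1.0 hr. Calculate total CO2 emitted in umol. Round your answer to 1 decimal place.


Step 1: Convert time to seconds: 1.0 hr * 3600 = 3600.0 s
Step 2: Total = flux * area * time_s
Step 3: Total = 1.1 * 0.01 * 3600.0
Step 4: Total = 39.6 umol

39.6


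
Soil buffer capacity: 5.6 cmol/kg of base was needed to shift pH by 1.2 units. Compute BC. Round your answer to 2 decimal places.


Step 1: BC = change in base / change in pH
Step 2: BC = 5.6 / 1.2
Step 3: BC = 4.67 cmol/(kg*pH unit)

4.67


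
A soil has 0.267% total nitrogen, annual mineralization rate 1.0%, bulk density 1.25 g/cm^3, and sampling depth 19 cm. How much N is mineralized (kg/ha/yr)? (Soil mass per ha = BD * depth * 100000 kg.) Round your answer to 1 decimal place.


Step 1: Soil mass per ha = BD * depth * 100000 = 1.25 * 19 * 100000 = 2375000 kg
Step 2: Total N pool = soil mass * N%/100 = 2375000 * 0.267/100 = 6341.25 kg/ha
Step 3: N mineralized = N pool * rate%/100 = 6341.25 * 1.0/100 = 63.4 kg/ha/yr

63.4


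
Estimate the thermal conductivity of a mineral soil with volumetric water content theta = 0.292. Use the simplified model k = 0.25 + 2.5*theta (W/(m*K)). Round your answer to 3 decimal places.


Step 1: k = 0.25 + 2.5 * theta
Step 2: k = 0.25 + 2.5 * 0.292
Step 3: k = 0.25 + 0.73
Step 4: k = 0.98 W/(m*K)

0.98


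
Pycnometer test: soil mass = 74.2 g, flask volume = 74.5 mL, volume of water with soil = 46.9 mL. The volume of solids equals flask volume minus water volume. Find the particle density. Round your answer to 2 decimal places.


Step 1: Volume of solids = flask volume - water volume with soil
Step 2: V_solids = 74.5 - 46.9 = 27.6 mL
Step 3: Particle density = mass / V_solids = 74.2 / 27.6 = 2.69 g/cm^3

2.69


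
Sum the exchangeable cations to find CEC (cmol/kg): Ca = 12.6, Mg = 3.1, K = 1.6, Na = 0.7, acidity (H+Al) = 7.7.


Step 1: CEC = Ca + Mg + K + Na + (H+Al)
Step 2: CEC = 12.6 + 3.1 + 1.6 + 0.7 + 7.7
Step 3: CEC = 25.7 cmol/kg

25.7


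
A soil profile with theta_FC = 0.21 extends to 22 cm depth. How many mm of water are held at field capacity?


Step 1: Water (mm) = theta_FC * depth (cm) * 10
Step 2: Water = 0.21 * 22 * 10
Step 3: Water = 46.2 mm

46.2


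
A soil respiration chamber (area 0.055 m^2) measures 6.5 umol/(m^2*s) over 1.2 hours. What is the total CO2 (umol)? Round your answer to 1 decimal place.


Step 1: Convert time to seconds: 1.2 hr * 3600 = 4320.0 s
Step 2: Total = flux * area * time_s
Step 3: Total = 6.5 * 0.055 * 4320.0
Step 4: Total = 1544.4 umol

1544.4


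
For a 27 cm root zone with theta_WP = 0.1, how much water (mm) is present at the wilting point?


Step 1: Water (mm) = theta_WP * depth * 10
Step 2: Water = 0.1 * 27 * 10
Step 3: Water = 27.0 mm

27.0


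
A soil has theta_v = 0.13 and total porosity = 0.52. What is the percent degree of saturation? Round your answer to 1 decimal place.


Step 1: S = 100 * theta_v / n
Step 2: S = 100 * 0.13 / 0.52
Step 3: S = 25.0%

25.0


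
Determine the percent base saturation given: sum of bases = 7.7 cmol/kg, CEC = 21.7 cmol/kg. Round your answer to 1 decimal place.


Step 1: BS = 100 * (sum of bases) / CEC
Step 2: BS = 100 * 7.7 / 21.7
Step 3: BS = 35.5%

35.5


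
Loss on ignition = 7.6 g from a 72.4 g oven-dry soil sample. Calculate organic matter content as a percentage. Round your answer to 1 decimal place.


Step 1: OM% = 100 * LOI / sample mass
Step 2: OM = 100 * 7.6 / 72.4
Step 3: OM = 10.5%

10.5


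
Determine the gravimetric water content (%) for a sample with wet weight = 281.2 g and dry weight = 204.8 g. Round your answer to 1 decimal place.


Step 1: Water mass = wet - dry = 281.2 - 204.8 = 76.4 g
Step 2: w = 100 * water mass / dry mass
Step 3: w = 100 * 76.4 / 204.8 = 37.3%

37.3


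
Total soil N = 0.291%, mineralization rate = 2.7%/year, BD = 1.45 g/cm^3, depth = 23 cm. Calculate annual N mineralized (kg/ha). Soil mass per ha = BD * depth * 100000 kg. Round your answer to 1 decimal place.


Step 1: Soil mass per ha = BD * depth * 100000 = 1.45 * 23 * 100000 = 3335000 kg
Step 2: Total N pool = soil mass * N%/100 = 3335000 * 0.291/100 = 9704.85 kg/ha
Step 3: N mineralized = N pool * rate%/100 = 9704.85 * 2.7/100 = 262.0 kg/ha/yr

262.0


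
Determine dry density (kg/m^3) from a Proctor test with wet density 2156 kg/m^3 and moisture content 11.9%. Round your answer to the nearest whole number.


Step 1: Dry density = wet density / (1 + w/100)
Step 2: Dry density = 2156 / (1 + 11.9/100)
Step 3: Dry density = 2156 / 1.119
Step 4: Dry density = 1927 kg/m^3

1927


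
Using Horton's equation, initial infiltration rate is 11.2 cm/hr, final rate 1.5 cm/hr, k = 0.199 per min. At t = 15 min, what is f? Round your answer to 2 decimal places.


Step 1: f = fc + (f0 - fc) * exp(-k * t)
Step 2: exp(-0.199 * 15) = 0.05054
Step 3: f = 1.5 + (11.2 - 1.5) * 0.05054
Step 4: f = 1.5 + 9.7 * 0.05054
Step 5: f = 1.99 cm/hr

1.99


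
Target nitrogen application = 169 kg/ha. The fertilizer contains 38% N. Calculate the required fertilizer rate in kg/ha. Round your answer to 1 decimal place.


Step 1: Fertilizer rate = target N / (N content / 100)
Step 2: Rate = 169 / (38 / 100)
Step 3: Rate = 169 / 0.38
Step 4: Rate = 444.7 kg/ha

444.7


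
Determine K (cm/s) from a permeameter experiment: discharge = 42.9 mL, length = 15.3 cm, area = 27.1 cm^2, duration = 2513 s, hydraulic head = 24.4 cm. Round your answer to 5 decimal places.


Step 1: K = Q * L / (A * t * h)
Step 2: Numerator = 42.9 * 15.3 = 656.37
Step 3: Denominator = 27.1 * 2513 * 24.4 = 1661696.12
Step 4: K = 656.37 / 1661696.12 = 0.0004 cm/s

0.0004


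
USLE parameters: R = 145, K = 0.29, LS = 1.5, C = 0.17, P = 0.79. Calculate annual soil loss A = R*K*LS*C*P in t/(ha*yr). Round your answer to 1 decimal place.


Step 1: A = R * K * LS * C * P
Step 2: R * K = 145 * 0.29 = 42.05
Step 3: (R*K) * LS = 42.05 * 1.5 = 63.075
Step 4: * C * P = 63.075 * 0.17 * 0.79 = 8.5
Step 5: A = 8.5 t/(ha*yr)

8.5


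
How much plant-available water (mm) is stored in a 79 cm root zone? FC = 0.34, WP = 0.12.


Step 1: Available water = (FC - WP) * depth * 10
Step 2: AW = (0.34 - 0.12) * 79 * 10
Step 3: AW = 0.22 * 79 * 10
Step 4: AW = 173.8 mm

173.8


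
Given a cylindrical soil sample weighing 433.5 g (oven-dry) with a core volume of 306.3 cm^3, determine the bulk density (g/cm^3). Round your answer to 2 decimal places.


Step 1: Identify the formula: BD = dry mass / volume
Step 2: Substitute values: BD = 433.5 / 306.3
Step 3: BD = 1.42 g/cm^3

1.42


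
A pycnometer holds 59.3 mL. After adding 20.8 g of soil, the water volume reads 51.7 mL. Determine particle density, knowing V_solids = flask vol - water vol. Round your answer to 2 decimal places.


Step 1: Volume of solids = flask volume - water volume with soil
Step 2: V_solids = 59.3 - 51.7 = 7.6 mL
Step 3: Particle density = mass / V_solids = 20.8 / 7.6 = 2.74 g/cm^3

2.74


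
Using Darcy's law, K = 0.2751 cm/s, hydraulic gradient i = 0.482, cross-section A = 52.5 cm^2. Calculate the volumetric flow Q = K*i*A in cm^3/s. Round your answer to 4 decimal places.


Step 1: Apply Darcy's law: Q = K * i * A
Step 2: Q = 0.2751 * 0.482 * 52.5
Step 3: Q = 6.9614 cm^3/s

6.9614


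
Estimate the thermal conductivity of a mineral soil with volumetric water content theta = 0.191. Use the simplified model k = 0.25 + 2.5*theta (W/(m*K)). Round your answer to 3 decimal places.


Step 1: k = 0.25 + 2.5 * theta
Step 2: k = 0.25 + 2.5 * 0.191
Step 3: k = 0.25 + 0.478
Step 4: k = 0.728 W/(m*K)

0.728


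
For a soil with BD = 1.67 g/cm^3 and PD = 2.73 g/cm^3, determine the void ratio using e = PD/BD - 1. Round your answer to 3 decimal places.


Step 1: e = PD / BD - 1
Step 2: e = 2.73 / 1.67 - 1
Step 3: e = 1.63473 - 1
Step 4: e = 0.635

0.635


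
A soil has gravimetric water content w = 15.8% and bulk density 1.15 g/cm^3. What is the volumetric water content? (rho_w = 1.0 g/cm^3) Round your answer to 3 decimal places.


Step 1: theta = (w / 100) * BD / rho_w
Step 2: theta = (15.8 / 100) * 1.15 / 1.0
Step 3: theta = 0.158 * 1.15
Step 4: theta = 0.182

0.182


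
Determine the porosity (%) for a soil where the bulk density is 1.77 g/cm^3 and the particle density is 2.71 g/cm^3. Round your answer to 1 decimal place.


Step 1: Formula: n = 100 * (1 - BD / PD)
Step 2: n = 100 * (1 - 1.77 / 2.71)
Step 3: n = 100 * (1 - 0.65314)
Step 4: n = 34.7%

34.7


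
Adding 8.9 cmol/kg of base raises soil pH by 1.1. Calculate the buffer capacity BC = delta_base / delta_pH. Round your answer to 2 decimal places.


Step 1: BC = change in base / change in pH
Step 2: BC = 8.9 / 1.1
Step 3: BC = 8.09 cmol/(kg*pH unit)

8.09


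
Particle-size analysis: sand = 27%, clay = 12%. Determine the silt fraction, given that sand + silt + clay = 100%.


Step 1: sand + silt + clay = 100%
Step 2: silt = 100 - sand - clay
Step 3: silt = 100 - 27 - 12
Step 4: silt = 61%

61


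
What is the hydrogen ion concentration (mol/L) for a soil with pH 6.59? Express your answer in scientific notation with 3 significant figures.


Step 1: [H+] = 10^(-pH)
Step 2: [H+] = 10^(-6.59)
Step 3: [H+] = 2.57e-07 mol/L

2.57e-07


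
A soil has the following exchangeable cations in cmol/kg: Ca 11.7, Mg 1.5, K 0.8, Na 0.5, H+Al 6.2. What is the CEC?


Step 1: CEC = Ca + Mg + K + Na + (H+Al)
Step 2: CEC = 11.7 + 1.5 + 0.8 + 0.5 + 6.2
Step 3: CEC = 20.7 cmol/kg

20.7


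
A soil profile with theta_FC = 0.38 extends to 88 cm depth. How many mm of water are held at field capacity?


Step 1: Water (mm) = theta_FC * depth (cm) * 10
Step 2: Water = 0.38 * 88 * 10
Step 3: Water = 334.4 mm

334.4


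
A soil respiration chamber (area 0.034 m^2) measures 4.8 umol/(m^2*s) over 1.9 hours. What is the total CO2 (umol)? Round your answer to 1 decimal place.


Step 1: Convert time to seconds: 1.9 hr * 3600 = 6840.0 s
Step 2: Total = flux * area * time_s
Step 3: Total = 4.8 * 0.034 * 6840.0
Step 4: Total = 1116.3 umol

1116.3


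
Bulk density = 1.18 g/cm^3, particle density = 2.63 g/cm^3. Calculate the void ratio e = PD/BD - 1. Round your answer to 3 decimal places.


Step 1: e = PD / BD - 1
Step 2: e = 2.63 / 1.18 - 1
Step 3: e = 2.22881 - 1
Step 4: e = 1.229

1.229


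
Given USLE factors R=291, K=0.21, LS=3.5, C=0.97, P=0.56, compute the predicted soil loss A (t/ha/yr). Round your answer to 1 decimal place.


Step 1: A = R * K * LS * C * P
Step 2: R * K = 291 * 0.21 = 61.11
Step 3: (R*K) * LS = 61.11 * 3.5 = 213.885
Step 4: * C * P = 213.885 * 0.97 * 0.56 = 116.2
Step 5: A = 116.2 t/(ha*yr)

116.2


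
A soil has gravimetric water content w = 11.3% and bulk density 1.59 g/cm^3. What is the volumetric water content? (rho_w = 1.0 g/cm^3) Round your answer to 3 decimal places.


Step 1: theta = (w / 100) * BD / rho_w
Step 2: theta = (11.3 / 100) * 1.59 / 1.0
Step 3: theta = 0.113 * 1.59
Step 4: theta = 0.18

0.18


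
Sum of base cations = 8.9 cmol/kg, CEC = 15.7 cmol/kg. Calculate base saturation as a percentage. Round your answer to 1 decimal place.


Step 1: BS = 100 * (sum of bases) / CEC
Step 2: BS = 100 * 8.9 / 15.7
Step 3: BS = 56.7%

56.7


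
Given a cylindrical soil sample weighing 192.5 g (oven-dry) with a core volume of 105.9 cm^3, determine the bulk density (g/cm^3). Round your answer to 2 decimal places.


Step 1: Identify the formula: BD = dry mass / volume
Step 2: Substitute values: BD = 192.5 / 105.9
Step 3: BD = 1.82 g/cm^3

1.82


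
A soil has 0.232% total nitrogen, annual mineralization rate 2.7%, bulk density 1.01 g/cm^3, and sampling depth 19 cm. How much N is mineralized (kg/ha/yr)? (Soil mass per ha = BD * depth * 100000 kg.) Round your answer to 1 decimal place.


Step 1: Soil mass per ha = BD * depth * 100000 = 1.01 * 19 * 100000 = 1919000 kg
Step 2: Total N pool = soil mass * N%/100 = 1919000 * 0.232/100 = 4452.08 kg/ha
Step 3: N mineralized = N pool * rate%/100 = 4452.08 * 2.7/100 = 120.2 kg/ha/yr

120.2


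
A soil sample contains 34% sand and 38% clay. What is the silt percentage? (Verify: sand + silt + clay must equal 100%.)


Step 1: sand + silt + clay = 100%
Step 2: silt = 100 - sand - clay
Step 3: silt = 100 - 34 - 38
Step 4: silt = 28%

28


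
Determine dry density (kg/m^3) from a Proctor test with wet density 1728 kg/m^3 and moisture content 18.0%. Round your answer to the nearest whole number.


Step 1: Dry density = wet density / (1 + w/100)
Step 2: Dry density = 1728 / (1 + 18.0/100)
Step 3: Dry density = 1728 / 1.18
Step 4: Dry density = 1464 kg/m^3

1464


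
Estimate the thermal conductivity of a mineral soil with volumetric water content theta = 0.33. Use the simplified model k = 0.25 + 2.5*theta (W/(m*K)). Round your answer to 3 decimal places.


Step 1: k = 0.25 + 2.5 * theta
Step 2: k = 0.25 + 2.5 * 0.33
Step 3: k = 0.25 + 0.825
Step 4: k = 1.075 W/(m*K)

1.075
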